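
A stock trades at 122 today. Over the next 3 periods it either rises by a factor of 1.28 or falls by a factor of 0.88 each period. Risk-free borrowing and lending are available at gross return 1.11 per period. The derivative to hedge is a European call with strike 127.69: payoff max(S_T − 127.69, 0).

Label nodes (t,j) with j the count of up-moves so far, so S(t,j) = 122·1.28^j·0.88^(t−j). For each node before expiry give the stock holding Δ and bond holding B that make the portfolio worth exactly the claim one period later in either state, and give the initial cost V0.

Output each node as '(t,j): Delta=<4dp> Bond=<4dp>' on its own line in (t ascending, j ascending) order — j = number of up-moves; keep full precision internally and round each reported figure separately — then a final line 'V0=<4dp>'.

No-arbitrage ⇒ martingale measure with p* = (R−d)/(u−d) = 0.5750.
Terminal values V(3,·): V(3,0)=0.0000, V(3,1)=0.0000, V(3,2)=48.2086, V(3,3)=128.1625
Node (2,0) S=94.4768: V=(p*·0.0000+(1−p*)·0.0000)/1.11=0.0000; Δ=(0.0000−0.0000)/(120.9303−83.1396)=0.0000; B=V−Δ·S=0.0000
Node (2,1) S=137.4208: V=(p*·48.2086+(1−p*)·0.0000)/1.11=24.9729; Δ=(48.2086−0.0000)/(175.8986−120.9303)=0.8770; B=V−Δ·S=-95.5486
Node (2,2) S=199.8848: V=(p*·128.1625+(1−p*)·48.2086)/1.11=84.8488; Δ=(128.1625−48.2086)/(255.8525−175.8986)=1.0000; B=V−Δ·S=-115.0360
Node (1,0) S=107.3600: V=(p*·24.9729+(1−p*)·0.0000)/1.11=12.9364; Δ=(24.9729−0.0000)/(137.4208−94.4768)=0.5815; B=V−Δ·S=-49.4959
Node (1,1) S=156.1600: V=(p*·84.8488+(1−p*)·24.9729)/1.11=53.5149; Δ=(84.8488−24.9729)/(199.8848−137.4208)=0.9586; B=V−Δ·S=-96.1747
Node (0,0) S=122.0000: V=(p*·53.5149+(1−p*)·12.9364)/1.11=32.6748; Δ=(53.5149−12.9364)/(156.1600−107.3600)=0.8315; B=V−Δ·S=-68.7713
Self-financing check: at every node Δ·S+B equals the discounted successor values.

(0,0): Delta=0.8315 Bond=-68.7713
(1,0): Delta=0.5815 Bond=-49.4959
(1,1): Delta=0.9586 Bond=-96.1747
(2,0): Delta=0.0000 Bond=0.0000
(2,1): Delta=0.8770 Bond=-95.5486
(2,2): Delta=1.0000 Bond=-115.0360
V0=32.6748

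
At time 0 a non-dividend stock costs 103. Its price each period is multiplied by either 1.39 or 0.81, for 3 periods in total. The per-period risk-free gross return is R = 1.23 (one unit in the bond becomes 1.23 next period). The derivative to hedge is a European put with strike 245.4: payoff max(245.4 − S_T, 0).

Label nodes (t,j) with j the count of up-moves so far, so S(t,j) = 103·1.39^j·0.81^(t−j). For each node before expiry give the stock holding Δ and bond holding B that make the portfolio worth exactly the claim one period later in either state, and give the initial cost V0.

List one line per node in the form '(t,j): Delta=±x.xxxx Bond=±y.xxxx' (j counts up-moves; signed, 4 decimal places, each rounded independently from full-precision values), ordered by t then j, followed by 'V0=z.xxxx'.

(0,0): Delta=-0.8189 Bond=119.5883
(1,0): Delta=-1.0000 Bond=162.2050
(1,1): Delta=-0.7787 Bond=141.3369
(2,0): Delta=-1.0000 Bond=199.5122
(2,1): Delta=-1.0000 Bond=199.5122
(2,2): Delta=-0.7295 Bond=164.0662
V0=35.2444

The replicating-portfolio and risk-neutral prices coincide; use p* = (1.23−0.81)/(1.39−0.81) = 0.7241 for the latter.
Terminal payoffs: V(3,0)=190.6616, V(3,1)=151.4662, V(3,2)=84.2049, V(3,3)=0.0000
(2,0): S=67.5783. Δ = (V_up−V_dn)/(S_up−S_dn) = (151.4662−190.6616)/(93.9338−54.7384) = -1.0000. V = [p*·151.4662 + (1−p*)·190.6616]/1.23 = 131.9339. B = V − Δ·S = 199.5122.
(2,1): S=115.9677. Δ = (V_up−V_dn)/(S_up−S_dn) = (84.2049−151.4662)/(161.1951−93.9338) = -1.0000. V = [p*·84.2049 + (1−p*)·151.4662]/1.23 = 83.5445. B = V − Δ·S = 199.5122.
(2,2): S=199.0063. Δ = (V_up−V_dn)/(S_up−S_dn) = (0.0000−84.2049)/(276.6188−161.1951) = -0.7295. V = [p*·0.0000 + (1−p*)·84.2049]/1.23 = 18.8853. B = V − Δ·S = 164.0662.
(1,0): S=83.4300. Δ = (V_up−V_dn)/(S_up−S_dn) = (83.5445−131.9339)/(115.9677−67.5783) = -1.0000. V = [p*·83.5445 + (1−p*)·131.9339]/1.23 = 78.7750. B = V − Δ·S = 162.2050.
(1,1): S=143.1700. Δ = (V_up−V_dn)/(S_up−S_dn) = (18.8853−83.5445)/(199.0063−115.9677) = -0.7787. V = [p*·18.8853 + (1−p*)·83.5445]/1.23 = 29.8556. B = V − Δ·S = 141.3369.
(0,0): S=103.0000. Δ = (V_up−V_dn)/(S_up−S_dn) = (29.8556−78.7750)/(143.1700−83.4300) = -0.8189. V = [p*·29.8556 + (1−p*)·78.7750]/1.23 = 35.2444. B = V − Δ·S = 119.5883.
Check: Δ(0,0)·S0 + B(0,0) = 35.2444 = V0.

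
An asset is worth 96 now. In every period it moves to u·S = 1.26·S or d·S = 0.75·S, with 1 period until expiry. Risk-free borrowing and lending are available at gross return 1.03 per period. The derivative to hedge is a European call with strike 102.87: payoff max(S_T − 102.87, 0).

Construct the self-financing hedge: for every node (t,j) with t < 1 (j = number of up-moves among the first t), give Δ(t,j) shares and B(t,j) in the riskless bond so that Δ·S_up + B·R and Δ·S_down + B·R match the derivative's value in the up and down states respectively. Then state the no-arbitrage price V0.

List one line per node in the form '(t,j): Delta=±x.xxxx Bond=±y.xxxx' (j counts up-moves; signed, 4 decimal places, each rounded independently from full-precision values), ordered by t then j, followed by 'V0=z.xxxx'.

(0,0): Delta=0.3695 Bond=-25.8281
V0=9.6425

No-arbitrage ⇒ martingale measure with p* = (R−d)/(u−d) = 0.5490.
Terminal payoffs: V(1,0)=0.0000, V(1,1)=18.0900
(0,0): S=96.0000. Δ = (V_up−V_dn)/(S_up−S_dn) = (18.0900−0.0000)/(120.9600−72.0000) = 0.3695. V = [p*·18.0900 + (1−p*)·0.0000]/1.03 = 9.6425. B = V − Δ·S = -25.8281.
Root portfolio cost Δ·96+B reproduces V0=9.6425.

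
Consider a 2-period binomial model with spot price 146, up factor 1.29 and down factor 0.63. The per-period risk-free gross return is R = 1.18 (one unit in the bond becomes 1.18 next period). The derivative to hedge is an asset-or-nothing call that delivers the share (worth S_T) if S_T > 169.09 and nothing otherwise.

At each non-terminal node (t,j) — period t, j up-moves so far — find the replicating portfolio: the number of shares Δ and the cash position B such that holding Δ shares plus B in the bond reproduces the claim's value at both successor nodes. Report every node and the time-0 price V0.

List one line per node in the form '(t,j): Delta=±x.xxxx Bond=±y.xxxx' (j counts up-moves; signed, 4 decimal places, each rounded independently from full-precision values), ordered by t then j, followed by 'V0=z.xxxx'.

(0,0): Delta=1.7806 Bond=-138.7981
(1,0): Delta=0.0000 Bond=0.0000
(1,1): Delta=1.9545 Bond=-196.5382
V0=121.1730

Since d<R<u, set p* = (R−d)/(u−d) = 0.8333; price each node as the discounted p*-expectation of its children.
Terminal values V(2,·): V(2,0)=0.0000, V(2,1)=0.0000, V(2,2)=242.9586
Node (1,0) S=91.9800: V=(p*·0.0000+(1−p*)·0.0000)/1.18=0.0000; Δ=(0.0000−0.0000)/(118.6542−57.9474)=0.0000; B=V−Δ·S=0.0000
Node (1,1) S=188.3400: V=(p*·242.9586+(1−p*)·0.0000)/1.18=171.5809; Δ=(242.9586−0.0000)/(242.9586−118.6542)=1.9545; B=V−Δ·S=-196.5382
Node (0,0) S=146.0000: V=(p*·171.5809+(1−p*)·0.0000)/1.18=121.1730; Δ=(171.5809−0.0000)/(188.3400−91.9800)=1.7806; B=V−Δ·S=-138.7981
Each (Δ,B) replicates both successor values, so the strategy is self-financing and V0 is arbitrage-free.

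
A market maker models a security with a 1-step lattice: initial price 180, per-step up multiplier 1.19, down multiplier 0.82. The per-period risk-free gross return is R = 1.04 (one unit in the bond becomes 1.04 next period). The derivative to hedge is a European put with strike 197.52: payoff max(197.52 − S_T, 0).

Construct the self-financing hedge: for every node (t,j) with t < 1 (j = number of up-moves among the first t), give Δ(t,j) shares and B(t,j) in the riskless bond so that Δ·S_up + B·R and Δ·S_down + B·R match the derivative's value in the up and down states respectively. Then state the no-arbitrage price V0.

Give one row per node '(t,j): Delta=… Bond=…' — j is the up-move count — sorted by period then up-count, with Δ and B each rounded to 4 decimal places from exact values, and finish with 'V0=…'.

No-arbitrage ⇒ martingale measure with p* = (R−d)/(u−d) = 0.5946.
Terminal payoffs: V(1,0)=49.9200, V(1,1)=0.0000
Node (0,0) S=180.0000: V=(p*·0.0000+(1−p*)·49.9200)/1.04=19.4595; Δ=(0.0000−49.9200)/(214.2000−147.6000)=-0.7495; B=V−Δ·S=154.3784
Check: Δ(0,0)·S0 + B(0,0) = 19.4595 = V0.

(0,0): Delta=-0.7495 Bond=154.3784
V0=19.4595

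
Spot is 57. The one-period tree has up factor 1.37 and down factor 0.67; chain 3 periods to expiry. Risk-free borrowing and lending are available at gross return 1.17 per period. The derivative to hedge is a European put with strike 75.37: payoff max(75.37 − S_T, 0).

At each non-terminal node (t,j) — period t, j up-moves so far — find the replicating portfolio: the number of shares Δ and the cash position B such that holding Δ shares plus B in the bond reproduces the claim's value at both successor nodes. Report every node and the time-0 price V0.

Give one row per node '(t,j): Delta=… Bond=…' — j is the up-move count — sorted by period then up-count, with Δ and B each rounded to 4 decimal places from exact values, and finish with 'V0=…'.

(0,0): Delta=-0.3349 Bond=25.3505
(1,0): Delta=-1.0000 Bond=55.0588
(1,1): Delta=-0.2048 Bond=19.5006
(2,0): Delta=-1.0000 Bond=64.4188
(2,1): Delta=-1.0000 Bond=64.4188
(2,2): Delta=-0.0493 Bond=6.1745
V0=6.2590

The replicating-portfolio and risk-neutral prices coincide; use p* = (1.17−0.67)/(1.37−0.67) = 0.7143 for the latter.
At expiry t=3: V(3,0)=58.2265, V(3,1)=40.3154, V(3,2)=3.6912, V(3,3)=0.0000
(2,0): S=25.5873. Δ = (V_up−V_dn)/(S_up−S_dn) = (40.3154−58.2265)/(35.0546−17.1435) = -1.0000. V = [p*·40.3154 + (1−p*)·58.2265]/1.17 = 38.8315. B = V − Δ·S = 64.4188.
(2,1): S=52.3203. Δ = (V_up−V_dn)/(S_up−S_dn) = (3.6912−40.3154)/(71.6788−35.0546) = -1.0000. V = [p*·3.6912 + (1−p*)·40.3154]/1.17 = 12.0985. B = V − Δ·S = 64.4188.
(2,2): S=106.9833. Δ = (V_up−V_dn)/(S_up−S_dn) = (0.0000−3.6912)/(146.5671−71.6788) = -0.0493. V = [p*·0.0000 + (1−p*)·3.6912]/1.17 = 0.9014. B = V − Δ·S = 6.1745.
(1,0): S=38.1900. Δ = (V_up−V_dn)/(S_up−S_dn) = (12.0985−38.8315)/(52.3203−25.5873) = -1.0000. V = [p*·12.0985 + (1−p*)·38.8315]/1.17 = 16.8688. B = V − Δ·S = 55.0588.
(1,1): S=78.0900. Δ = (V_up−V_dn)/(S_up−S_dn) = (0.9014−12.0985)/(106.9833−52.3203) = -0.2048. V = [p*·0.9014 + (1−p*)·12.0985]/1.17 = 3.5048. B = V − Δ·S = 19.5006.
(0,0): S=57.0000. Δ = (V_up−V_dn)/(S_up−S_dn) = (3.5048−16.8688)/(78.0900−38.1900) = -0.3349. V = [p*·3.5048 + (1−p*)·16.8688]/1.17 = 6.2590. B = V − Δ·S = 25.3505.
The time-0 hedge costs 6.2590, which is the no-arbitrage price.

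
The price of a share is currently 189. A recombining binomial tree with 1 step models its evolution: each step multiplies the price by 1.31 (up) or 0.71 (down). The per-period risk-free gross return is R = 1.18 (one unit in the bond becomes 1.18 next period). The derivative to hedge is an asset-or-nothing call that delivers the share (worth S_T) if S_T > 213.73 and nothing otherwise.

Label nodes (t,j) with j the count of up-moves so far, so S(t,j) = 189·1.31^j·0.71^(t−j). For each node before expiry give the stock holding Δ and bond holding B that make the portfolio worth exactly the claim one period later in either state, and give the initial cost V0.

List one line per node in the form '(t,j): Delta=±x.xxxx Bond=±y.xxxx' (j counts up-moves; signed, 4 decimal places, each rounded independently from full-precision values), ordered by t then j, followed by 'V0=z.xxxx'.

Risk-neutral probability p* = (R−d)/(u−d) = (1.18−0.71)/(1.31−0.71) = 0.7833.
Payoff layer (t=1): V(1,0)=0.0000, V(1,1)=247.5900
(0,0): S=189.0000. Δ = (V_up−V_dn)/(S_up−S_dn) = (247.5900−0.0000)/(247.5900−134.1900) = 2.1833. V = [p*·247.5900 + (1−p*)·0.0000]/1.18 = 164.3606. B = V − Δ·S = -248.2894.
Self-financing check: at every node Δ·S+B equals the discounted successor values.

(0,0): Delta=2.1833 Bond=-248.2894
V0=164.3606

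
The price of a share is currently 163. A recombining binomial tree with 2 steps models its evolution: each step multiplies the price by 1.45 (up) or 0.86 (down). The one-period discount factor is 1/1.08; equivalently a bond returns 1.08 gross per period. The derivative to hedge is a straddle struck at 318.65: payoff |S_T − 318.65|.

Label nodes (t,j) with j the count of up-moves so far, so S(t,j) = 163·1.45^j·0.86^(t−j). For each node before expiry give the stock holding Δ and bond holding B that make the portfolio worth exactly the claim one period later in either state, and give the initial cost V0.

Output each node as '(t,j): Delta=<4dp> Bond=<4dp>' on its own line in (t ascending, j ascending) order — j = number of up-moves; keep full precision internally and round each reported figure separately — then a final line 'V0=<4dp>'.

(0,0): Delta=-0.8273 Bond=250.7703
(1,0): Delta=-1.0000 Bond=295.0463
(1,1): Delta=-0.6550 Bond=230.1077
V0=115.9266

Since d<R<u, set p* = (R−d)/(u−d) = 0.3729; price each node as the discounted p*-expectation of its children.
Terminal payoffs: V(2,0)=198.0952, V(2,1)=115.3890, V(2,2)=24.0575
Node (1,0) S=140.1800: V=(p*·115.3890+(1−p*)·198.0952)/1.08=154.8663; Δ=(115.3890−198.0952)/(203.2610−120.5548)=-1.0000; B=V−Δ·S=295.0463
Node (1,1) S=236.3500: V=(p*·24.0575+(1−p*)·115.3890)/1.08=75.3085; Δ=(24.0575−115.3890)/(342.7075−203.2610)=-0.6550; B=V−Δ·S=230.1077
Node (0,0) S=163.0000: V=(p*·75.3085+(1−p*)·154.8663)/1.08=115.9266; Δ=(75.3085−154.8663)/(236.3500−140.1800)=-0.8273; B=V−Δ·S=250.7703
Self-financing check: at every node Δ·S+B equals the discounted successor values.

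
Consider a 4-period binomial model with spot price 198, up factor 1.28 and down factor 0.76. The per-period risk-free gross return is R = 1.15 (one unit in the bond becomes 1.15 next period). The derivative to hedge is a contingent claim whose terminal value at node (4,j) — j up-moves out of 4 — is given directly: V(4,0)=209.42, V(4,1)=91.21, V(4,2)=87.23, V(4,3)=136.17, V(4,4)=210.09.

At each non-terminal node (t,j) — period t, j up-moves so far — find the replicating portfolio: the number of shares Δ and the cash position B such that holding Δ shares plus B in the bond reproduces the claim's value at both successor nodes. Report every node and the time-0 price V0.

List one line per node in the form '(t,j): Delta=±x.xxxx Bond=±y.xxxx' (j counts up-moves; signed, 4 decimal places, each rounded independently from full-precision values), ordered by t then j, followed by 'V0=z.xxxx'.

(0,0): Delta=0.3156 Bond=21.7890
(1,0): Delta=0.1802 Bond=45.4373
(1,1): Delta=0.3424 Bond=18.2641
(2,0): Delta=-0.4758 Bond=127.2721
(2,1): Delta=0.3100 Bond=27.2465
(2,2): Delta=0.3489 Bond=18.9228
(3,0): Delta=-2.6154 Bond=332.3378
(3,1): Delta=-0.0523 Bond=84.3712
(3,2): Delta=0.3817 Bond=13.6542
(3,3): Delta=0.3423 Bond=24.4635
V0=84.2845

No-arbitrage ⇒ martingale measure with p* = (R−d)/(u−d) = 0.7500.
Terminal values V(4,·): V(4,0)=209.4200, V(4,1)=91.2100, V(4,2)=87.2300, V(4,3)=136.1700, V(4,4)=210.0900
(3,0): S=86.9172. Δ = (V_up−V_dn)/(S_up−S_dn) = (91.2100−209.4200)/(111.2541−66.0571) = -2.6154. V = [p*·91.2100 + (1−p*)·209.4200]/1.15 = 105.0109. B = V − Δ·S = 332.3378.
(3,1): S=146.3869. Δ = (V_up−V_dn)/(S_up−S_dn) = (87.2300−91.2100)/(187.3753−111.2541) = -0.0523. V = [p*·87.2300 + (1−p*)·91.2100]/1.15 = 76.7174. B = V − Δ·S = 84.3712.
(3,2): S=246.5464. Δ = (V_up−V_dn)/(S_up−S_dn) = (136.1700−87.2300)/(315.5794−187.3753) = 0.3817. V = [p*·136.1700 + (1−p*)·87.2300]/1.15 = 107.7696. B = V − Δ·S = 13.6542.
(3,3): S=415.2361. Δ = (V_up−V_dn)/(S_up−S_dn) = (210.0900−136.1700)/(531.5022−315.5794) = 0.3423. V = [p*·210.0900 + (1−p*)·136.1700]/1.15 = 166.6174. B = V − Δ·S = 24.4635.
(2,0): S=114.3648. Δ = (V_up−V_dn)/(S_up−S_dn) = (76.7174−105.0109)/(146.3869−86.9172) = -0.4758. V = [p*·76.7174 + (1−p*)·105.0109]/1.15 = 72.8615. B = V − Δ·S = 127.2721.
(2,1): S=192.6144. Δ = (V_up−V_dn)/(S_up−S_dn) = (107.7696−76.7174)/(246.5464−146.3869) = 0.3100. V = [p*·107.7696 + (1−p*)·76.7174]/1.15 = 86.9622. B = V − Δ·S = 27.2465.
(2,2): S=324.4032. Δ = (V_up−V_dn)/(S_up−S_dn) = (166.6174−107.7696)/(415.2361−246.5464) = 0.3489. V = [p*·166.6174 + (1−p*)·107.7696]/1.15 = 132.0917. B = V − Δ·S = 18.9228.
(1,0): S=150.4800. Δ = (V_up−V_dn)/(S_up−S_dn) = (86.9622−72.8615)/(192.6144−114.3648) = 0.1802. V = [p*·86.9622 + (1−p*)·72.8615]/1.15 = 72.5539. B = V − Δ·S = 45.4373.
(1,1): S=253.4400. Δ = (V_up−V_dn)/(S_up−S_dn) = (132.0917−86.9622)/(324.4032−192.6144) = 0.3424. V = [p*·132.0917 + (1−p*)·86.9622]/1.15 = 105.0516. B = V − Δ·S = 18.2641.
(0,0): S=198.0000. Δ = (V_up−V_dn)/(S_up−S_dn) = (105.0516−72.5539)/(253.4400−150.4800) = 0.3156. V = [p*·105.0516 + (1−p*)·72.5539]/1.15 = 84.2845. B = V − Δ·S = 21.7890.
Check: Δ(0,0)·S0 + B(0,0) = 84.2845 = V0.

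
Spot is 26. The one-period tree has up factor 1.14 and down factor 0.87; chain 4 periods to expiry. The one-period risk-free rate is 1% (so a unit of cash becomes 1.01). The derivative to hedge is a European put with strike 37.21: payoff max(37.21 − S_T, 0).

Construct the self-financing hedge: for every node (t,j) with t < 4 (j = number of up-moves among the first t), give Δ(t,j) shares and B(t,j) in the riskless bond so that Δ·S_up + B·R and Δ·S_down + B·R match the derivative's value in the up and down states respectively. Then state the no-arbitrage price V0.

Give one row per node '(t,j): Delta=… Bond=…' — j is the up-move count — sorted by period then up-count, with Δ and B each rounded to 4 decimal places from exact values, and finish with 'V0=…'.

(0,0): Delta=-0.8708 Bond=32.8645
(1,0): Delta=-1.0000 Bond=36.1157
(1,1): Delta=-0.7792 Bond=30.4795
(2,0): Delta=-1.0000 Bond=36.4768
(2,1): Delta=-1.0000 Bond=36.4768
(2,2): Delta=-0.6228 Bond=25.4983
(3,0): Delta=-1.0000 Bond=36.8416
(3,1): Delta=-1.0000 Bond=36.8416
(3,2): Delta=-1.0000 Bond=36.8416
(3,3): Delta=-0.3555 Bond=15.4570
V0=10.2237

Under the risk-neutral measure, an up-move has probability p* = (R−d)/(u−d) = 0.5185 and values discount at R = 1.01.
Payoff layer (t=4): V(4,0)=22.3147, V(4,1)=17.6920, V(4,2)=11.6347, V(4,3)=3.6975, V(4,4)=0.0000
(3,0): S=17.1211. Δ = (V_up−V_dn)/(S_up−S_dn) = (17.6920−22.3147)/(19.5180−14.8953) = -1.0000. V = [p*·17.6920 + (1−p*)·22.3147]/1.01 = 19.7205. B = V − Δ·S = 36.8416.
(3,1): S=22.4345. Δ = (V_up−V_dn)/(S_up−S_dn) = (11.6347−17.6920)/(25.5753−19.5180) = -1.0000. V = [p*·11.6347 + (1−p*)·17.6920]/1.01 = 14.4071. B = V − Δ·S = 36.8416.
(3,2): S=29.3970. Δ = (V_up−V_dn)/(S_up−S_dn) = (3.6975−11.6347)/(33.5125−25.5753) = -1.0000. V = [p*·3.6975 + (1−p*)·11.6347]/1.01 = 7.4446. B = V − Δ·S = 36.8416.
(3,3): S=38.5201. Δ = (V_up−V_dn)/(S_up−S_dn) = (0.0000−3.6975)/(43.9130−33.5125) = -0.3555. V = [p*·0.0000 + (1−p*)·3.6975]/1.01 = 1.7626. B = V − Δ·S = 15.4570.
(2,0): S=19.6794. Δ = (V_up−V_dn)/(S_up−S_dn) = (14.4071−19.7205)/(22.4345−17.1211) = -1.0000. V = [p*·14.4071 + (1−p*)·19.7205]/1.01 = 16.7974. B = V − Δ·S = 36.4768.
(2,1): S=25.7868. Δ = (V_up−V_dn)/(S_up−S_dn) = (7.4446−14.4071)/(29.3970−22.4345) = -1.0000. V = [p*·7.4446 + (1−p*)·14.4071]/1.01 = 10.6900. B = V − Δ·S = 36.4768.
(2,2): S=33.7896. Δ = (V_up−V_dn)/(S_up−S_dn) = (1.7626−7.4446)/(38.5201−29.3970) = -0.6228. V = [p*·1.7626 + (1−p*)·7.4446]/1.01 = 4.4539. B = V − Δ·S = 25.4983.
(1,0): S=22.6200. Δ = (V_up−V_dn)/(S_up−S_dn) = (10.6900−16.7974)/(25.7868−19.6794) = -1.0000. V = [p*·10.6900 + (1−p*)·16.7974]/1.01 = 13.4957. B = V − Δ·S = 36.1157.
(1,1): S=29.6400. Δ = (V_up−V_dn)/(S_up−S_dn) = (4.4539−10.6900)/(33.7896−25.7868) = -0.7792. V = [p*·4.4539 + (1−p*)·10.6900]/1.01 = 7.3826. B = V − Δ·S = 30.4795.
(0,0): S=26.0000. Δ = (V_up−V_dn)/(S_up−S_dn) = (7.3826−13.4957)/(29.6400−22.6200) = -0.8708. V = [p*·7.3826 + (1−p*)·13.4957]/1.01 = 10.2237. B = V − Δ·S = 32.8645.
Self-financing check: at every node Δ·S+B equals the discounted successor values.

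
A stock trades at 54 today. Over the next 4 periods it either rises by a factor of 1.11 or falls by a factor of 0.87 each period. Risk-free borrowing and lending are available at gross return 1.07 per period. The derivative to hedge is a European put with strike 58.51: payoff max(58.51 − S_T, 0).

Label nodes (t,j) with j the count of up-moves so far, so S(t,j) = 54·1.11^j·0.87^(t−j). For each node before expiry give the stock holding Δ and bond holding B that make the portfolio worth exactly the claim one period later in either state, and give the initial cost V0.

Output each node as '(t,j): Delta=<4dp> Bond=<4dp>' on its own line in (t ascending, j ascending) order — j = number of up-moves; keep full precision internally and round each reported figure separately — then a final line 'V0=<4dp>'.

(0,0): Delta=-0.2284 Bond=13.2924
(1,0): Delta=-0.6911 Bond=35.9637
(1,1): Delta=-0.1558 Bond=9.8747
(2,0): Delta=-1.0000 Bond=51.1049
(2,1): Delta=-0.6427 Bond=35.9564
(2,2): Delta=-0.0795 Bond=5.4878
(3,0): Delta=-1.0000 Bond=54.6822
(3,1): Delta=-1.0000 Bond=54.6822
(3,2): Delta=-0.5867 Bond=35.2316
(3,3): Delta=0.0000 Bond=0.0000
V0=0.9601

Under the risk-neutral measure, an up-move has probability p* = (R−d)/(u−d) = 0.8333 and values discount at R = 1.07.
Terminal values V(4,·): V(4,0)=27.5735, V(4,1)=19.0393, V(4,2)=8.1509, V(4,3)=0.0000, V(4,4)=0.0000
(3,0): S=35.5592. Δ = (V_up−V_dn)/(S_up−S_dn) = (19.0393−27.5735)/(39.4707−30.9365) = -1.0000. V = [p*·19.0393 + (1−p*)·27.5735]/1.07 = 19.1231. B = V − Δ·S = 54.6822.
(3,1): S=45.3686. Δ = (V_up−V_dn)/(S_up−S_dn) = (8.1509−19.0393)/(50.3591−39.4707) = -1.0000. V = [p*·8.1509 + (1−p*)·19.0393]/1.07 = 9.3137. B = V − Δ·S = 54.6822.
(3,2): S=57.8841. Δ = (V_up−V_dn)/(S_up−S_dn) = (0.0000−8.1509)/(64.2513−50.3591) = -0.5867. V = [p*·0.0000 + (1−p*)·8.1509]/1.07 = 1.2696. B = V − Δ·S = 35.2316.
(3,3): S=73.8521. Δ = (V_up−V_dn)/(S_up−S_dn) = (0.0000−0.0000)/(81.9758−64.2513) = 0.0000. V = [p*·0.0000 + (1−p*)·0.0000]/1.07 = 0.0000. B = V − Δ·S = 0.0000.
(2,0): S=40.8726. Δ = (V_up−V_dn)/(S_up−S_dn) = (9.3137−19.1231)/(45.3686−35.5592) = -1.0000. V = [p*·9.3137 + (1−p*)·19.1231]/1.07 = 10.2323. B = V − Δ·S = 51.1049.
(2,1): S=52.1478. Δ = (V_up−V_dn)/(S_up−S_dn) = (1.2696−9.3137)/(57.8841−45.3686) = -0.6427. V = [p*·1.2696 + (1−p*)·9.3137]/1.07 = 2.4395. B = V − Δ·S = 35.9564.
(2,2): S=66.5334. Δ = (V_up−V_dn)/(S_up−S_dn) = (0.0000−1.2696)/(73.8521−57.8841) = -0.0795. V = [p*·0.0000 + (1−p*)·1.2696]/1.07 = 0.1978. B = V − Δ·S = 5.4878.
(1,0): S=46.9800. Δ = (V_up−V_dn)/(S_up−S_dn) = (2.4395−10.2323)/(52.1478−40.8726) = -0.6911. V = [p*·2.4395 + (1−p*)·10.2323]/1.07 = 3.4937. B = V − Δ·S = 35.9637.
(1,1): S=59.9400. Δ = (V_up−V_dn)/(S_up−S_dn) = (0.1978−2.4395)/(66.5334−52.1478) = -0.1558. V = [p*·0.1978 + (1−p*)·2.4395]/1.07 = 0.5340. B = V − Δ·S = 9.8747.
(0,0): S=54.0000. Δ = (V_up−V_dn)/(S_up−S_dn) = (0.5340−3.4937)/(59.9400−46.9800) = -0.2284. V = [p*·0.5340 + (1−p*)·3.4937]/1.07 = 0.9601. B = V − Δ·S = 13.2924.
Root portfolio cost Δ·54+B reproduces V0=0.9601.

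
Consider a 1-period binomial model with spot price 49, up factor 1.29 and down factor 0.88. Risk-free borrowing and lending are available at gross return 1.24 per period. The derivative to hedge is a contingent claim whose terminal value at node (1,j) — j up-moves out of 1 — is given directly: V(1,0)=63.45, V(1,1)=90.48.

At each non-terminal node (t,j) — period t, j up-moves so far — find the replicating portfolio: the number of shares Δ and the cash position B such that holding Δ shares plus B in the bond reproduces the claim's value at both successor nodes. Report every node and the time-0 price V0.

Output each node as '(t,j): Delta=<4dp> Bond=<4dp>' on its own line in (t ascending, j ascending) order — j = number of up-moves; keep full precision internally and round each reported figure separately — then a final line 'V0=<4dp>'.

(0,0): Delta=1.3454 Bond=4.3826
V0=70.3094

Risk-neutral probability p* = (R−d)/(u−d) = (1.24−0.88)/(1.29−0.88) = 0.8780.
Terminal payoffs: V(1,0)=63.4500, V(1,1)=90.4800
Node (0,0) S=49.0000: V=(p*·90.4800+(1−p*)·63.4500)/1.24=70.3094; Δ=(90.4800−63.4500)/(63.2100−43.1200)=1.3454; B=V−Δ·S=4.3826
Root portfolio cost Δ·49+B reproduces V0=70.3094.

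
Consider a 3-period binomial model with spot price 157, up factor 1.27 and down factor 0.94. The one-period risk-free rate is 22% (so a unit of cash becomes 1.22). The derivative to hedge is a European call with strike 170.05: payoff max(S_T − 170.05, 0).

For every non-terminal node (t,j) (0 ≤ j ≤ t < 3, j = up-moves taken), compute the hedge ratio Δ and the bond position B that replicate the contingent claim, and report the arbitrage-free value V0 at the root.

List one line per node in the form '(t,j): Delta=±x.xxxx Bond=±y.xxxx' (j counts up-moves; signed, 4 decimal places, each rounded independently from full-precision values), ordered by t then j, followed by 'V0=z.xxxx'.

(0,0): Delta=0.9882 Bond=-91.7186
(1,0): Delta=0.8989 Bond=-98.7174
(1,1): Delta=1.0000 Bond=-114.2502
(2,0): Delta=0.1339 Bond=-14.3148
(2,1): Delta=1.0000 Bond=-139.3852
(2,2): Delta=1.0000 Bond=-139.3852
V0=63.4282

Risk-neutral probability p* = (R−d)/(u−d) = (1.22−0.94)/(1.27−0.94) = 0.8485.
At expiry t=3: V(3,0)=0.0000, V(3,1)=6.1310, V(3,2)=67.9818, V(3,3)=151.5461
(2,0): S=138.7252. Δ = (V_up−V_dn)/(S_up−S_dn) = (6.1310−0.0000)/(176.1810−130.4017) = 0.1339. V = [p*·6.1310 + (1−p*)·0.0000]/1.22 = 4.2640. B = V − Δ·S = -14.3148.
(2,1): S=187.4266. Δ = (V_up−V_dn)/(S_up−S_dn) = (67.9818−6.1310)/(238.0318−176.1810) = 1.0000. V = [p*·67.9818 + (1−p*)·6.1310]/1.22 = 48.0414. B = V − Δ·S = -139.3852.
(2,2): S=253.2253. Δ = (V_up−V_dn)/(S_up−S_dn) = (151.5461−67.9818)/(321.5961−238.0318) = 1.0000. V = [p*·151.5461 + (1−p*)·67.9818]/1.22 = 113.8401. B = V − Δ·S = -139.3852.
(1,0): S=147.5800. Δ = (V_up−V_dn)/(S_up−S_dn) = (48.0414−4.2640)/(187.4266−138.7252) = 0.8989. V = [p*·48.0414 + (1−p*)·4.2640]/1.22 = 33.9413. B = V − Δ·S = -98.7174.
(1,1): S=199.3900. Δ = (V_up−V_dn)/(S_up−S_dn) = (113.8401−48.0414)/(253.2253−187.4266) = 1.0000. V = [p*·113.8401 + (1−p*)·48.0414]/1.22 = 85.1398. B = V − Δ·S = -114.2502.
(0,0): S=157.0000. Δ = (V_up−V_dn)/(S_up−S_dn) = (85.1398−33.9413)/(199.3900−147.5800) = 0.9882. V = [p*·85.1398 + (1−p*)·33.9413]/1.22 = 63.4282. B = V − Δ·S = -91.7186.
Root portfolio cost Δ·157+B reproduces V0=63.4282.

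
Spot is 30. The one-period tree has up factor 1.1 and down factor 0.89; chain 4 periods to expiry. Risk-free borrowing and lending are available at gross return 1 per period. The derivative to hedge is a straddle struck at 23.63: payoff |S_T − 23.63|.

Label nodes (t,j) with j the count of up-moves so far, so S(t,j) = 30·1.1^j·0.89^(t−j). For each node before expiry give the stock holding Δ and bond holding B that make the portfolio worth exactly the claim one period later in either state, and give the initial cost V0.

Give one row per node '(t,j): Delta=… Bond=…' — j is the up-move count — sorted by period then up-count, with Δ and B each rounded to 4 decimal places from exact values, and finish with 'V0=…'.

(0,0): Delta=0.8064 Bond=-17.1605
(1,0): Delta=0.5756 Bond=-11.0005
(1,1): Delta=0.9760 Bond=-22.7605
(2,0): Delta=0.0755 Bond=0.8833
(2,1): Delta=0.9435 Bond=-21.8040
(2,2): Delta=1.0000 Bond=-23.6300
(3,0): Delta=-1.0000 Bond=23.6300
(3,1): Delta=0.8666 Bond=-19.7955
(3,2): Delta=1.0000 Bond=-23.6300
(3,3): Delta=1.0000 Bond=-23.6300
V0=7.0300

Risk-neutral probability p* = (R−d)/(u−d) = (1−0.89)/(1.1−0.89) = 0.5238.
At expiry t=4: V(4,0)=4.8073, V(4,1)=0.3660, V(4,2)=5.1232, V(4,3)=11.9077, V(4,4)=20.2930
(3,0): S=21.1491. Δ = (V_up−V_dn)/(S_up−S_dn) = (0.3660−4.8073)/(23.2640−18.8227) = -1.0000. V = [p*·0.3660 + (1−p*)·4.8073]/1 = 2.4809. B = V − Δ·S = 23.6300.
(3,1): S=26.1393. Δ = (V_up−V_dn)/(S_up−S_dn) = (5.1232−0.3660)/(28.7532−23.2640) = 0.8666. V = [p*·5.1232 + (1−p*)·0.3660]/1 = 2.8579. B = V − Δ·S = -19.7955.
(3,2): S=32.3070. Δ = (V_up−V_dn)/(S_up−S_dn) = (11.9077−5.1232)/(35.5377−28.7532) = 1.0000. V = [p*·11.9077 + (1−p*)·5.1232]/1 = 8.6770. B = V − Δ·S = -23.6300.
(3,3): S=39.9300. Δ = (V_up−V_dn)/(S_up−S_dn) = (20.2930−11.9077)/(43.9230−35.5377) = 1.0000. V = [p*·20.2930 + (1−p*)·11.9077]/1 = 16.3000. B = V − Δ·S = -23.6300.
(2,0): S=23.7630. Δ = (V_up−V_dn)/(S_up−S_dn) = (2.8579−2.4809)/(26.1393−21.1491) = 0.0755. V = [p*·2.8579 + (1−p*)·2.4809]/1 = 2.6784. B = V − Δ·S = 0.8833.
(2,1): S=29.3700. Δ = (V_up−V_dn)/(S_up−S_dn) = (8.6770−2.8579)/(32.3070−26.1393) = 0.9435. V = [p*·8.6770 + (1−p*)·2.8579]/1 = 5.9060. B = V − Δ·S = -21.8040.
(2,2): S=36.3000. Δ = (V_up−V_dn)/(S_up−S_dn) = (16.3000−8.6770)/(39.9300−32.3070) = 1.0000. V = [p*·16.3000 + (1−p*)·8.6770]/1 = 12.6700. B = V − Δ·S = -23.6300.
(1,0): S=26.7000. Δ = (V_up−V_dn)/(S_up−S_dn) = (5.9060−2.6784)/(29.3700−23.7630) = 0.5756. V = [p*·5.9060 + (1−p*)·2.6784]/1 = 4.3690. B = V − Δ·S = -11.0005.
(1,1): S=33.0000. Δ = (V_up−V_dn)/(S_up−S_dn) = (12.6700−5.9060)/(36.3000−29.3700) = 0.9760. V = [p*·12.6700 + (1−p*)·5.9060]/1 = 9.4490. B = V − Δ·S = -22.7605.
(0,0): S=30.0000. Δ = (V_up−V_dn)/(S_up−S_dn) = (9.4490−4.3690)/(33.0000−26.7000) = 0.8064. V = [p*·9.4490 + (1−p*)·4.3690]/1 = 7.0300. B = V − Δ·S = -17.1605.
The time-0 hedge costs 7.0300, which is the no-arbitrage price.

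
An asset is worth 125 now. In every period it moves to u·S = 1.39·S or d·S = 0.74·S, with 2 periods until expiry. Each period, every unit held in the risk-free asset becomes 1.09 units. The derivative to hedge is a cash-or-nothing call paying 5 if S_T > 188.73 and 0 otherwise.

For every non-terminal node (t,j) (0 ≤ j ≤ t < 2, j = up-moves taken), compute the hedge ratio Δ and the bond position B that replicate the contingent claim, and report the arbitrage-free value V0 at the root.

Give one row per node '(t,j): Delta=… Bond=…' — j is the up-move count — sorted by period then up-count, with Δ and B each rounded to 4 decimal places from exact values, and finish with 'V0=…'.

No-arbitrage ⇒ martingale measure with p* = (R−d)/(u−d) = 0.5385.
Terminal payoffs: V(2,0)=0.0000, V(2,1)=0.0000, V(2,2)=5.0000
  t=1,j=0: stock 92.5000 → up 128.5750 (V=0.0000), down 68.4500 (V=0.0000). Price 0.0000; hedge Δ=0.0000, bond B=0.0000.
  t=1,j=1: stock 173.7500 → up 241.5125 (V=5.0000), down 128.5750 (V=0.0000). Price 2.4700; hedge Δ=0.0443, bond B=-5.2223.
  t=0,j=0: stock 125.0000 → up 173.7500 (V=2.4700), down 92.5000 (V=0.0000). Price 1.2202; hedge Δ=0.0304, bond B=-2.5798.
Each (Δ,B) replicates both successor values, so the strategy is self-financing and V0 is arbitrage-free.

(0,0): Delta=0.0304 Bond=-2.5798
(1,0): Delta=0.0000 Bond=0.0000
(1,1): Delta=0.0443 Bond=-5.2223
V0=1.2202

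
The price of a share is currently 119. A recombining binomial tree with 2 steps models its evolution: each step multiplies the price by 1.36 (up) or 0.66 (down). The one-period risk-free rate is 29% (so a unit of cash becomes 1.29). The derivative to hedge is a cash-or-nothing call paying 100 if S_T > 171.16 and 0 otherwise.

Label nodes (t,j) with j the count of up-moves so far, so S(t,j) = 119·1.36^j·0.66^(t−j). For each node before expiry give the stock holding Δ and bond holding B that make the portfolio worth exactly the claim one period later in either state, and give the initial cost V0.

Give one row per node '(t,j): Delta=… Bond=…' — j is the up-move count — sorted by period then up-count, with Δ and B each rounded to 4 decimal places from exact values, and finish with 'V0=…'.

(0,0): Delta=0.8375 Bond=-50.9928
(1,0): Delta=0.0000 Bond=0.0000
(1,1): Delta=0.8827 Bond=-73.0897
V0=48.6750

Under the risk-neutral measure, an up-move has probability p* = (R−d)/(u−d) = 0.9000 and values discount at R = 1.29.
Terminal payoffs: V(2,0)=0.0000, V(2,1)=0.0000, V(2,2)=100.0000
  t=1,j=0: stock 78.5400 → up 106.8144 (V=0.0000), down 51.8364 (V=0.0000). Price 0.0000; hedge Δ=0.0000, bond B=0.0000.
  t=1,j=1: stock 161.8400 → up 220.1024 (V=100.0000), down 106.8144 (V=0.0000). Price 69.7674; hedge Δ=0.8827, bond B=-73.0897.
  t=0,j=0: stock 119.0000 → up 161.8400 (V=69.7674), down 78.5400 (V=0.0000). Price 48.6750; hedge Δ=0.8375, bond B=-50.9928.
Check: Δ(0,0)·S0 + B(0,0) = 48.6750 = V0.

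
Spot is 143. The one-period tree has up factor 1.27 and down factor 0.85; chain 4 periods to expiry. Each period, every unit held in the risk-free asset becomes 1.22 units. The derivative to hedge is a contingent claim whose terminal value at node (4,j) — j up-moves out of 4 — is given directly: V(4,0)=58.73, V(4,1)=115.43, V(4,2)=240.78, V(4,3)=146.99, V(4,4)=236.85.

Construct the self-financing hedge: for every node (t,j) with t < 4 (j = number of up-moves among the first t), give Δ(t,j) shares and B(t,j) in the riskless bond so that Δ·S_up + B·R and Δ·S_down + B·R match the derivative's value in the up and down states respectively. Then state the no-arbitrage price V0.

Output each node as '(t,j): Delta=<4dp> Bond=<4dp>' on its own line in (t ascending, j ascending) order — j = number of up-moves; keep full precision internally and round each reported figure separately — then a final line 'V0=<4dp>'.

Under the risk-neutral measure, an up-move has probability p* = (R−d)/(u−d) = 0.8810 and values discount at R = 1.22.
At expiry t=4: V(4,0)=58.7300, V(4,1)=115.4300, V(4,2)=240.7800, V(4,3)=146.9900, V(4,4)=236.8500
(3,0): S=87.8199. Δ = (V_up−V_dn)/(S_up−S_dn) = (115.4300−58.7300)/(111.5312−74.6469) = 1.5372. V = [p*·115.4300 + (1−p*)·58.7300]/1.22 = 89.0820. B = V − Δ·S = -45.9180.
(3,1): S=131.2132. Δ = (V_up−V_dn)/(S_up−S_dn) = (240.7800−115.4300)/(166.6408−111.5312) = 2.2746. V = [p*·240.7800 + (1−p*)·115.4300]/1.22 = 185.1290. B = V − Δ·S = -113.3234.
(3,2): S=196.0480. Δ = (V_up−V_dn)/(S_up−S_dn) = (146.9900−240.7800)/(248.9810−166.6408) = -1.1391. V = [p*·146.9900 + (1−p*)·240.7800]/1.22 = 129.6356. B = V − Δ·S = 352.9452.
(3,3): S=292.9188. Δ = (V_up−V_dn)/(S_up−S_dn) = (236.8500−146.9900)/(372.0068−248.9810) = 0.7304. V = [p*·236.8500 + (1−p*)·146.9900]/1.22 = 185.3708. B = V − Δ·S = -28.5816.
(2,0): S=103.3175. Δ = (V_up−V_dn)/(S_up−S_dn) = (185.1290−89.0820)/(131.2132−87.8199) = 2.2134. V = [p*·185.1290 + (1−p*)·89.0820]/1.22 = 142.3728. B = V − Δ·S = -86.3106.
(2,1): S=154.3685. Δ = (V_up−V_dn)/(S_up−S_dn) = (129.6356−185.1290)/(196.0480−131.2132) = -0.8559. V = [p*·129.6356 + (1−p*)·185.1290]/1.22 = 111.6738. B = V − Δ·S = 243.8008.
(2,2): S=230.6447. Δ = (V_up−V_dn)/(S_up−S_dn) = (185.3708−129.6356)/(292.9188−196.0480) = 0.5754. V = [p*·185.3708 + (1−p*)·129.6356]/1.22 = 146.5046. B = V − Δ·S = 13.8019.
(1,0): S=121.5500. Δ = (V_up−V_dn)/(S_up−S_dn) = (111.6738−142.3728)/(154.3685−103.3175) = -0.6013. V = [p*·111.6738 + (1−p*)·142.3728]/1.22 = 94.5315. B = V − Δ·S = 167.6245.
(1,1): S=181.6100. Δ = (V_up−V_dn)/(S_up−S_dn) = (146.5046−111.6738)/(230.6447−154.3685) = 0.4566. V = [p*·146.5046 + (1−p*)·111.6738]/1.22 = 116.6870. B = V − Δ·S = 33.7563.
(0,0): S=143.0000. Δ = (V_up−V_dn)/(S_up−S_dn) = (116.6870−94.5315)/(181.6100−121.5500) = 0.3689. V = [p*·116.6870 + (1−p*)·94.5315]/1.22 = 93.4831. B = V − Δ·S = 40.7320.
Each (Δ,B) replicates both successor values, so the strategy is self-financing and V0 is arbitrage-free.

(0,0): Delta=0.3689 Bond=40.7320
(1,0): Delta=-0.6013 Bond=167.6245
(1,1): Delta=0.4566 Bond=33.7563
(2,0): Delta=2.2134 Bond=-86.3106
(2,1): Delta=-0.8559 Bond=243.8008
(2,2): Delta=0.5754 Bond=13.8019
(3,0): Delta=1.5372 Bond=-45.9180
(3,1): Delta=2.2746 Bond=-113.3234
(3,2): Delta=-1.1391 Bond=352.9452
(3,3): Delta=0.7304 Bond=-28.5816
V0=93.4831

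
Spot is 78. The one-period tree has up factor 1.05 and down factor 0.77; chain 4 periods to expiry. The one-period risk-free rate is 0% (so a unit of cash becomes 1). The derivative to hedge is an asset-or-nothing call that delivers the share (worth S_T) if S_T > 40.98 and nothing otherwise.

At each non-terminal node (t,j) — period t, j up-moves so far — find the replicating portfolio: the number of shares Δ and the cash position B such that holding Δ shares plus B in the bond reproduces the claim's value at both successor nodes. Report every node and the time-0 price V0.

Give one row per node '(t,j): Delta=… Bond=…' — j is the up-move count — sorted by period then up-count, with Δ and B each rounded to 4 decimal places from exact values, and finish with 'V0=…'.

(0,0): Delta=1.1319 Bond=-11.0180
(1,0): Delta=1.6334 Bond=-41.1338
(1,1): Delta=1.0520 Bond=-4.4711
(2,0): Delta=3.2344 Bond=-115.1747
(2,1): Delta=1.3781 Bond=-25.0380
(2,2): Delta=1.0000 Bond=0.0000
(3,0): Delta=0.0000 Bond=0.0000
(3,1): Delta=3.7500 Bond=-140.2127
(3,2): Delta=1.0000 Bond=0.0000
(3,3): Delta=1.0000 Bond=0.0000
V0=77.2726

Risk-neutral probability p* = (R−d)/(u−d) = (1−0.77)/(1.05−0.77) = 0.8214.
Terminal payoffs: V(4,0)=0.0000, V(4,1)=0.0000, V(4,2)=50.9864, V(4,3)=69.5270, V(4,4)=94.8095
Node (3,0) S=35.6096: V=(p*·0.0000+(1−p*)·0.0000)/1=0.0000; Δ=(0.0000−0.0000)/(37.3901−27.4194)=0.0000; B=V−Δ·S=0.0000
Node (3,1) S=48.5585: V=(p*·50.9864+(1−p*)·0.0000)/1=41.8817; Δ=(50.9864−0.0000)/(50.9864−37.3901)=3.7500; B=V−Δ·S=-140.2127
Node (3,2) S=66.2161: V=(p*·69.5270+(1−p*)·50.9864)/1=66.2162; Δ=(69.5270−50.9864)/(69.5270−50.9864)=1.0000; B=V−Δ·S=0.0000
Node (3,3) S=90.2948: V=(p*·94.8095+(1−p*)·69.5270)/1=90.2948; Δ=(94.8095−69.5270)/(94.8095−69.5270)=1.0000; B=V−Δ·S=0.0000
Node (2,0) S=46.2462: V=(p*·41.8817+(1−p*)·0.0000)/1=34.4028; Δ=(41.8817−0.0000)/(48.5585−35.6096)=3.2344; B=V−Δ·S=-115.1747
Node (2,1) S=63.0630: V=(p*·66.2162+(1−p*)·41.8817)/1=61.8707; Δ=(66.2162−41.8817)/(66.2161−48.5585)=1.3781; B=V−Δ·S=-25.0380
Node (2,2) S=85.9950: V=(p*·90.2948+(1−p*)·66.2162)/1=85.9950; Δ=(90.2948−66.2162)/(90.2948−66.2161)=1.0000; B=V−Δ·S=0.0000
Node (1,0) S=60.0600: V=(p*·61.8707+(1−p*)·34.4028)/1=56.9657; Δ=(61.8707−34.4028)/(63.0630−46.2462)=1.6334; B=V−Δ·S=-41.1338
Node (1,1) S=81.9000: V=(p*·85.9950+(1−p*)·61.8707)/1=81.6871; Δ=(85.9950−61.8707)/(85.9950−63.0630)=1.0520; B=V−Δ·S=-4.4711
Node (0,0) S=78.0000: V=(p*·81.6871+(1−p*)·56.9657)/1=77.2726; Δ=(81.6871−56.9657)/(81.9000−60.0600)=1.1319; B=V−Δ·S=-11.0180
Each (Δ,B) replicates both successor values, so the strategy is self-financing and V0 is arbitrage-free.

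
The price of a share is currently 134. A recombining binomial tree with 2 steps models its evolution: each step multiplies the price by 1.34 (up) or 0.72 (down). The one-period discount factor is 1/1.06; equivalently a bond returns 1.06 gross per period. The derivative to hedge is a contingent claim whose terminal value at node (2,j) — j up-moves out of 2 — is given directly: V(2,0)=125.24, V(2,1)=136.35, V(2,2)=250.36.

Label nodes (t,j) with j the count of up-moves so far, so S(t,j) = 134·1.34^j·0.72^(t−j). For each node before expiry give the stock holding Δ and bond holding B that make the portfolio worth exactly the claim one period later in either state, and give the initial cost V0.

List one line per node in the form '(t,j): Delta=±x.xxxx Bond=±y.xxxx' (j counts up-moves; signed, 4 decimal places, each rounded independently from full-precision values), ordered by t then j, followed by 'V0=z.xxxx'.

(0,0): Delta=0.7669 Bond=47.0810
(1,0): Delta=0.1857 Bond=105.9793
(1,1): Delta=1.0241 Bond=3.7276
V0=149.8488

Risk-neutral probability p* = (R−d)/(u−d) = (1.06−0.72)/(1.34−0.72) = 0.5484.
Terminal payoffs: V(2,0)=125.2400, V(2,1)=136.3500, V(2,2)=250.3600
  t=1,j=0: stock 96.4800 → up 129.2832 (V=136.3500), down 69.4656 (V=125.2400). Price 123.8987; hedge Δ=0.1857, bond B=105.9793.
  t=1,j=1: stock 179.5600 → up 240.6104 (V=250.3600), down 129.2832 (V=136.3500). Price 187.6147; hedge Δ=1.0241, bond B=3.7276.
  t=0,j=0: stock 134.0000 → up 179.5600 (V=187.6147), down 96.4800 (V=123.8987). Price 149.8488; hedge Δ=0.7669, bond B=47.0810.
The time-0 hedge costs 149.8488, which is the no-arbitrage price.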